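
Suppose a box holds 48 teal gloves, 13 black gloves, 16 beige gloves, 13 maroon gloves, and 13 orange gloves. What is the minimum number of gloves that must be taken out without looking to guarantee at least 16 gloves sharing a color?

Treat the 5 colors as pigeonholes.
In the worst case we take at most 15 of each color, but all 13 black, all 13 maroon, and all 13 orange (fewer than 15), giving 15 + 13 + 15 + 13 + 13 = 69.
One more glove then forces some color to 16, so 69 + 1 = 70.

70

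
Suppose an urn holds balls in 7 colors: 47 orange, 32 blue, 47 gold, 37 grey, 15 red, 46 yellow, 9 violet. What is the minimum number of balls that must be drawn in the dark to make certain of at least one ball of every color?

225

The hardest color to obtain is violet: we could draw every other ball first — 233 − 9 = 224 balls — without a single violet one.
The next draw must be violet, so 224 + 1 = 225.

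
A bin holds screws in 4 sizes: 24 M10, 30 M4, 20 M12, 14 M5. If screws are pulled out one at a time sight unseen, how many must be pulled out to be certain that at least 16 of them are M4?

74

The worst case draws every non-M4 screw first: 24 + 20 + 14 = 58.
The next 16 draws are then forced to be M4, giving 58 + 16 = 74.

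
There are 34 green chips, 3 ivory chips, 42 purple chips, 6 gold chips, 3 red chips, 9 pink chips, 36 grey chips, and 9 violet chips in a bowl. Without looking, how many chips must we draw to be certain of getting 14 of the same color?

Treat the 8 colors as pigeonholes.
In the worst case we take at most 13 of each color, but all 3 ivory, all 6 gold, all 3 red, all 9 pink, and all 9 violet (fewer than 13), giving 13 + 3 + 13 + 6 + 3 + 9 + 13 + 9 = 69.
One more chip then forces some color to 14, so 69 + 1 = 70.

70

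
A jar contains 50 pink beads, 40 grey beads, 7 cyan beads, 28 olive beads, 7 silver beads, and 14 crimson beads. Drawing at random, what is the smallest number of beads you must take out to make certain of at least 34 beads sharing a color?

Treat the 6 colors as pigeonholes.
In the worst case we take at most 33 of each color, but all 7 cyan, all 28 olive, all 7 silver, and all 14 crimson (fewer than 33), giving 33 + 33 + 7 + 28 + 7 + 14 = 122.
One more bead then forces some color to 34, so 122 + 1 = 123.

123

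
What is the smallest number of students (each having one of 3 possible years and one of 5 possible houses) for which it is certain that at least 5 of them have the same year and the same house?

There are 3 × 5 = 15 (year, house) combinations acting as pigeonholes.
With 15 × 4 = 60 students we could place exactly 4 in each, with no (year, house) pair reaching 5.
One more forces some (year, house) pair to hold 5, so 60 + 1 = 61.

61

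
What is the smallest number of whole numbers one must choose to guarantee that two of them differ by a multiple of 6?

7

Use the pigeonhole principle on residue classes: two integers differ by a multiple of 6 exactly when they share a remainder mod 6.
There are 6 residue classes mod 6, so 6 integers can all lie in distinct classes.
One more integer must repeat a residue, giving a difference divisible by 6. So n = 6 + 1 = 7.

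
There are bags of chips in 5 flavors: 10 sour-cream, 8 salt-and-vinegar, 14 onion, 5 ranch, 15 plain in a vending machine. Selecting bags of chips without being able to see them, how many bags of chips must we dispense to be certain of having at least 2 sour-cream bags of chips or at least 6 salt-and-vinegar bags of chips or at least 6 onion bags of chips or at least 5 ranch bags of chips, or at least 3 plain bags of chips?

The worst case stops just short of every target: 1 sour-cream, 5 salt-and-vinegar, 5 onion, 4 ranch, 2 plain — 1 + 5 + 5 + 4 + 2 = 17 bags of chips.
One more bag of chips must push some flavor to its target, so 17 + 1 = 18.

18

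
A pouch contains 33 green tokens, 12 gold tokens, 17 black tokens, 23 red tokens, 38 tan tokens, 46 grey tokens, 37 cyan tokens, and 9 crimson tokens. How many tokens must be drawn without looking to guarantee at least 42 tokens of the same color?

211

Treat the 8 colors as pigeonholes.
In the worst case we take at most 41 of each color, but all 33 green, all 12 gold, all 17 black, all 23 red, all 38 tan, all 37 cyan, and all 9 crimson (fewer than 41), giving 33 + 12 + 17 + 23 + 38 + 41 + 37 + 9 = 210.
One more token then forces some color to 42, so 210 + 1 = 211.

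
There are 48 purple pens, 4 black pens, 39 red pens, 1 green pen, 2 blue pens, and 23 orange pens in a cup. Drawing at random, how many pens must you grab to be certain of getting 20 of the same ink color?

65

In the worst case we take at most 19 of each ink color, but all 4 black, all 1 green, and all 2 blue (fewer than 19), giving 19 + 4 + 19 + 1 + 2 + 19 = 64.
One more pen then forces some ink color to 20, so 64 + 1 = 65.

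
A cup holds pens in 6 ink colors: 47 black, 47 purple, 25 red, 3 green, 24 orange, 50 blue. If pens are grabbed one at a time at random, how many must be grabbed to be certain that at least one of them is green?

The worst case draws every non-green pen first: 47 + 47 + 25 + 24 + 50 = 193.
The next draw is then forced to be green, giving 193 + 1 = 194.

194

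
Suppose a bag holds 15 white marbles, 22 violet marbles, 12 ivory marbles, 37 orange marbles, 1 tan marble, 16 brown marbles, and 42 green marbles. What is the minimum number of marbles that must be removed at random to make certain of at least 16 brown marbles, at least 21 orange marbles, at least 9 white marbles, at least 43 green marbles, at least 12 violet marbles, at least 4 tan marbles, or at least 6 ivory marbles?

103

The worst case stops just short of every target: 8 white, 11 violet, 5 ivory, 20 orange, all 1 tan, 15 brown, 42 green — 8 + 11 + 5 + 20 + 1 + 15 + 42 = 102 marbles.
One more marble must push some color to its target, so 102 + 1 = 103.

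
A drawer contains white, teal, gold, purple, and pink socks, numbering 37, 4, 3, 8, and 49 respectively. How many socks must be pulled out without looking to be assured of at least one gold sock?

99

The worst case draws every non-gold sock first: 37 + 4 + 8 + 49 = 98.
The next draw is then forced to be gold, giving 98 + 1 = 99.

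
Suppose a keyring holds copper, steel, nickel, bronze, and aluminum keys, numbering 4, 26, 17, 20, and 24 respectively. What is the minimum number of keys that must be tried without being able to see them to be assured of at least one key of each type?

The hardest type to obtain is copper: we could draw every other key first — 91 − 4 = 87 keys — without a single copper one.
The next draw must be copper, so 87 + 1 = 88.

88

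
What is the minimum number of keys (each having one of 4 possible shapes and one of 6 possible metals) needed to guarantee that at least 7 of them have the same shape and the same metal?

There are 4 × 6 = 24 (shape, metal) combinations acting as pigeonholes.
With 24 × 6 = 144 keys we could place exactly 6 in each, with no (shape, metal) pair reaching 7.
One more forces some (shape, metal) pair to hold 7, so 144 + 1 = 145.

145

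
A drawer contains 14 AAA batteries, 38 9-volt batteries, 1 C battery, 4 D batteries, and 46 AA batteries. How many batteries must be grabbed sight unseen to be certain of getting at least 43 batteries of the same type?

In the worst case we take at most 42 of each type, but all 14 AAA, all 38 9-volt, all 1 C, and all 4 D (fewer than 42), giving 14 + 38 + 1 + 4 + 42 = 99.
One more battery then forces some type to 43, so 99 + 1 = 100.

100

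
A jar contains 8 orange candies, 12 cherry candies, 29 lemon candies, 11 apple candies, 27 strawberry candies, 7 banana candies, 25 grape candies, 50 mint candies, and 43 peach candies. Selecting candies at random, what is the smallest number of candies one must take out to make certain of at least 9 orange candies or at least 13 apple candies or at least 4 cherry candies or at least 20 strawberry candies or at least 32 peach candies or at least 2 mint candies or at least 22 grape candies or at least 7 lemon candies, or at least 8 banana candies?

108

The worst case stops just short of every target: 8 orange, 3 cherry, 6 lemon, all 11 apple, 19 strawberry, 7 banana, 21 grape, 1 mint, 31 peach — 8 + 3 + 6 + 11 + 19 + 7 + 21 + 1 + 31 = 107 candies.
One more candy must push some flavor to its target, so 107 + 1 = 108.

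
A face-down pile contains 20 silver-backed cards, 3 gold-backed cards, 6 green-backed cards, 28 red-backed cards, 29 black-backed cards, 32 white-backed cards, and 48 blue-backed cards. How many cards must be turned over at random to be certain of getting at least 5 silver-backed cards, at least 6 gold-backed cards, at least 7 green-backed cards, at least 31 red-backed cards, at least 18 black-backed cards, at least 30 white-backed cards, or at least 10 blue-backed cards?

The worst case stops just short of every target: 4 silver-backed, all 3 gold-backed, 6 green-backed, all 28 red-backed, 17 black-backed, 29 white-backed, 9 blue-backed — 4 + 3 + 6 + 28 + 17 + 29 + 9 = 96 cards.
One more card must push some back color to its target, so 96 + 1 = 97.

97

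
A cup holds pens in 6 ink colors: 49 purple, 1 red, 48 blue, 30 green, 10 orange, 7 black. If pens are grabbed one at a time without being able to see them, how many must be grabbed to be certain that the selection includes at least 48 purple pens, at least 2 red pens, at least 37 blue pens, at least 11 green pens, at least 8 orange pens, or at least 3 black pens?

The worst case stops just short of every target: 47 purple, 1 red, 36 blue, 10 green, 7 orange, 2 black — 47 + 1 + 36 + 10 + 7 + 2 = 103 pens.
One more pen must push some ink color to its target, so 103 + 1 = 104.

104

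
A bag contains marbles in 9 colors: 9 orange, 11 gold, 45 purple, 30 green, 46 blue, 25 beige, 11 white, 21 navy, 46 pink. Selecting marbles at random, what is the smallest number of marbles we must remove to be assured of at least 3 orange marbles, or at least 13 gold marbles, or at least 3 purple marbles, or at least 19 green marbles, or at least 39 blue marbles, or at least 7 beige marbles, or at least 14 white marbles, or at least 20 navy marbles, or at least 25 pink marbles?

Each of the 9 colors has its own threshold; avoid all of them simultaneously.
The worst case stops just short of every target: 2 orange, all 11 gold, 2 purple, 18 green, 38 blue, 6 beige, all 11 white, 19 navy, 24 pink — 2 + 11 + 2 + 18 + 38 + 6 + 11 + 19 + 24 = 131 marbles.
One more marble must push some color to its target, so 131 + 1 = 132.

132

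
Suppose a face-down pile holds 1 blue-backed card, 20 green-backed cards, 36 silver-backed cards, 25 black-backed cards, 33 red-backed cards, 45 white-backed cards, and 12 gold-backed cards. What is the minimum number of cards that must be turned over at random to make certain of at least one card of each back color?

The hardest back color to obtain is blue-backed: we could draw every other card first — 172 − 1 = 171 cards — without a single blue-backed one.
The next draw must be blue-backed, so 171 + 1 = 172.

172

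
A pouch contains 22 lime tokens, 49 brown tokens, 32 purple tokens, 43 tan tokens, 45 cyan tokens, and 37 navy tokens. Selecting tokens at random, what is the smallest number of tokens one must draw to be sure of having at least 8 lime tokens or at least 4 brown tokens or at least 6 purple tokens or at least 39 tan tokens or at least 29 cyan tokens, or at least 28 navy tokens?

109

Each of the 6 colors has its own threshold; avoid all of them simultaneously.
The worst case stops just short of every target: 7 lime, 3 brown, 5 purple, 38 tan, 28 cyan, 27 navy — 7 + 3 + 5 + 38 + 28 + 27 = 108 tokens.
One more token must push some color to its target, so 108 + 1 = 109.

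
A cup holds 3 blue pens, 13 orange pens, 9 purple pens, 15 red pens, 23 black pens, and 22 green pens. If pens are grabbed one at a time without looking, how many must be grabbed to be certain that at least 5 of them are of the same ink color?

In the worst case we take at most 4 of each ink color, but all 3 blue (fewer than 4), giving 3 + 4 + 4 + 4 + 4 + 4 = 23.
One more pen then forces some ink color to 5, so 23 + 1 = 24.

24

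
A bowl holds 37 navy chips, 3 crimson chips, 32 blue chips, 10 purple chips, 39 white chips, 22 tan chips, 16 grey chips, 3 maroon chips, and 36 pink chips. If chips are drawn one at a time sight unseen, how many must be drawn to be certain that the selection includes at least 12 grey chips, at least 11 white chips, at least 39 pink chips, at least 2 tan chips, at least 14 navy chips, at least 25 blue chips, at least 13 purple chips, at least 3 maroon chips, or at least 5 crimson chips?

Each of the 9 colors has its own threshold; avoid all of them simultaneously.
The worst case stops just short of every target: 13 navy, all 3 crimson, 24 blue, all 10 purple, 10 white, 1 tan, 11 grey, 2 maroon, all 36 pink — 13 + 3 + 24 + 10 + 10 + 1 + 11 + 2 + 36 = 110 chips.
One more chip must push some color to its target, so 110 + 1 = 111.

111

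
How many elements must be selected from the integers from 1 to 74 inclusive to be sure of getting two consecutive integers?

Partition {1, …, 74} into 37 pairs: {1,2}, {3,4}, …, {73,74}.
Choosing 37 integers — say the 37 even numbers 2, 4, …, 74 — takes one from each pair and avoids the property.
Choosing 38 forces two into the same pair by pigeonhole, and those are consecutive. So 38.

38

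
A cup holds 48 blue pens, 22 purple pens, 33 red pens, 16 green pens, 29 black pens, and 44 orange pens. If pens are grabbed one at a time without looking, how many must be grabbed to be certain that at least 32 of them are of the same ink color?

In the worst case we take at most 31 of each ink color, but all 22 purple, all 16 green, and all 29 black (fewer than 31), giving 31 + 22 + 31 + 16 + 29 + 31 = 160.
One more pen then forces some ink color to 32, so 160 + 1 = 161.

161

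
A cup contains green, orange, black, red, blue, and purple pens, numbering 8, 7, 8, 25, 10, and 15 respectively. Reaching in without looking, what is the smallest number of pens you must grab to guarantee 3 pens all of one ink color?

The worst case takes 2 pens of each ink color without reaching 3 of any: 6 × 2 = 12.
The next pen must bring some ink color to 3, so 12 + 1 = 13.

13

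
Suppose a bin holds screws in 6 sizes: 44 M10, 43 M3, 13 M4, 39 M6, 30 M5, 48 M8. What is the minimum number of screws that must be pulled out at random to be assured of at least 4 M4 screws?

The worst case draws every non-M4 screw first: 44 + 43 + 39 + 30 + 48 = 204.
The next 4 draws are then forced to be M4, giving 204 + 4 = 208.

208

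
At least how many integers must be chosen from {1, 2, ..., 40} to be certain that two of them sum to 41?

21

Partition {1, …, 40} into 20 pairs: {1,40}, {2,39}, …, {20,21}.
Choosing 20 integers — say the integers 1 through 20 — takes one from each pair and avoids the property.
Choosing 21 forces two into the same pair by pigeonhole, and those sum to 41. So 21.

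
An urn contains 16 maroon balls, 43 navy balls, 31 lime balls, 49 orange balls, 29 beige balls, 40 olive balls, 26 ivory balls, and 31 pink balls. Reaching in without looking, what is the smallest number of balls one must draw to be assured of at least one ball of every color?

The hardest color to obtain is maroon: we could draw every other ball first — 265 − 16 = 249 balls — without a single maroon one.
The next draw must be maroon, so 249 + 1 = 250.

250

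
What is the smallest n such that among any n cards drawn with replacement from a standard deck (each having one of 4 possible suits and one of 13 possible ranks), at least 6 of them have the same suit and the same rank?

There are 4 × 13 = 52 (suit, rank) combinations acting as pigeonholes.
With 52 × 5 = 260 cards drawn with replacement from a standard deck we could place exactly 5 in each, with no (suit, rank) pair reaching 6.
One more forces some (suit, rank) pair to hold 6, so 260 + 1 = 261.

261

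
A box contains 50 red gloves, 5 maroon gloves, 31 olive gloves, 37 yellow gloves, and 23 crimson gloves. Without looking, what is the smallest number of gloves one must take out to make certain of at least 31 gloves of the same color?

In the worst case we take at most 30 of each color, but all 5 maroon and all 23 crimson (fewer than 30), giving 30 + 5 + 30 + 30 + 23 = 118.
One more glove then forces some color to 31, so 118 + 1 = 119.

119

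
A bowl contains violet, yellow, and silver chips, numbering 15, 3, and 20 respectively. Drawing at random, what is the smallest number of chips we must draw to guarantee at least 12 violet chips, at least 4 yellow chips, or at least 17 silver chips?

31

Each of the 3 colors has its own threshold; avoid all of them simultaneously.
The worst case stops just short of every target: 11 violet, 3 yellow, 16 silver — 11 + 3 + 16 = 30 chips.
One more chip must push some color to its target, so 30 + 1 = 31.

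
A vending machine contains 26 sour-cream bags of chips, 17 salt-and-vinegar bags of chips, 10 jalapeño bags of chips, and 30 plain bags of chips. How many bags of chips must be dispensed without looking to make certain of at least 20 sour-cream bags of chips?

77

The worst case draws every non-sour-cream bag of chips first: 17 + 10 + 30 = 57.
The next 20 draws are then forced to be sour-cream, giving 57 + 20 = 77.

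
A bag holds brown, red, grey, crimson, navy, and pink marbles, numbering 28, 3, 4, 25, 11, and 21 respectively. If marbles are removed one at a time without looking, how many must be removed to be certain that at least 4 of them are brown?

The worst case draws every non-brown marble first: 3 + 4 + 25 + 11 + 21 = 64.
The next 4 draws are then forced to be brown, giving 64 + 4 = 68.

68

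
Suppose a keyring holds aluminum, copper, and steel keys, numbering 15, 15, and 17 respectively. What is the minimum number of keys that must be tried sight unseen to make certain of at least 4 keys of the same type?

Treat the 3 types as pigeonholes.
The worst case takes 3 keys of each type without reaching 4 of any: 3 × 3 = 9.
The next key must bring some type to 4, so 9 + 1 = 10.

10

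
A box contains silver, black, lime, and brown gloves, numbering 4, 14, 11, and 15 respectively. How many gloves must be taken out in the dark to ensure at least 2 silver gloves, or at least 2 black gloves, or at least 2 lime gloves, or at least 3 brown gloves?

6

Each of the 4 colors has its own threshold; avoid all of them simultaneously.
The worst case stops just short of every target: 1 silver, 1 black, 1 lime, 2 brown — 1 + 1 + 1 + 2 = 5 gloves.
One more glove must push some color to its target, so 5 + 1 = 6.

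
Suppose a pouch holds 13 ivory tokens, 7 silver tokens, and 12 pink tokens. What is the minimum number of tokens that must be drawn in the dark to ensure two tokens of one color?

The worst case takes 1 token of each color without reaching 2 of any: 3 × 1 = 3.
The next token must bring some color to 2, so 3 + 1 = 4.

4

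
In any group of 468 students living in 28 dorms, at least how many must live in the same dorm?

The 468 students fall into 28 dorms.
If each of the 28 dorms held at most 16, the total would be at most 28 × 16 = 448 < 468, a contradiction.
So at least one holds ⌈468/28⌉ = 17.

17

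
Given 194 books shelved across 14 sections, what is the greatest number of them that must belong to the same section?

14

If each of the 14 sections held at most 13, the total would be at most 14 × 13 = 182 < 194, a contradiction.
So at least one holds ⌈194/14⌉ = 14.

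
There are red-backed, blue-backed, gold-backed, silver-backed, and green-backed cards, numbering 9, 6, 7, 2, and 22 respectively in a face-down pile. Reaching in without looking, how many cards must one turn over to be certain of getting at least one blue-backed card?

To avoid blue-backed cards as long as possible, exhaust the other 4 back colors first.
The worst case draws every non-blue-backed card first: 9 + 7 + 2 + 22 = 40.
The next draw is then forced to be blue-backed, giving 40 + 1 = 41.

41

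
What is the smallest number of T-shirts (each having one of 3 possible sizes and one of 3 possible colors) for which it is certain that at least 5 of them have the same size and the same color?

There are 3 × 3 = 9 (size, color) combinations acting as pigeonholes.
With 9 × 4 = 36 T-shirts we could place exactly 4 in each, with no (size, color) pair reaching 5.
One more forces some (size, color) pair to hold 5, so 36 + 1 = 37.

37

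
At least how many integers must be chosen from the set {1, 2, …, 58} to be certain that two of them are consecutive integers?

Partition {1, …, 58} into 29 pairs: {1,2}, {3,4}, …, {57,58}.
Choosing 29 integers — say the 29 even numbers 2, 4, …, 58 — takes one from each pair and avoids the property.
Choosing 30 forces two into the same pair by pigeonhole, and those are consecutive. So 30.

30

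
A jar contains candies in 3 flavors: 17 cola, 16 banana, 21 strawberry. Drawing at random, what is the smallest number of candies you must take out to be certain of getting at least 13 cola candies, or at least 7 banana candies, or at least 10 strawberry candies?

Each of the 3 flavors has its own threshold; avoid all of them simultaneously.
The worst case stops just short of every target: 12 cola, 6 banana, 9 strawberry — 12 + 6 + 9 = 27 candies.
One more candy must push some flavor to its target, so 27 + 1 = 28.

28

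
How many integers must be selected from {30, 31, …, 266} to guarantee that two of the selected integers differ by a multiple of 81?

82

Group the integers by remainder mod 81; there are 81 residue classes, each nonempty in this range.
Choosing one from each class (81 integers) avoids any shared remainder.
One more choice must repeat a class, so two differ by a multiple of 81. Hence 81 + 1 = 82.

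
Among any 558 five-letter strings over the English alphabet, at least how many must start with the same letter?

There are 26 possible first letters, which serve as the pigeonholes.
If each of the 26 possible first letters held at most 21, the total would be at most 26 × 21 = 546 < 558, a contradiction.
So at least one holds ⌈558/26⌉ = 22.

22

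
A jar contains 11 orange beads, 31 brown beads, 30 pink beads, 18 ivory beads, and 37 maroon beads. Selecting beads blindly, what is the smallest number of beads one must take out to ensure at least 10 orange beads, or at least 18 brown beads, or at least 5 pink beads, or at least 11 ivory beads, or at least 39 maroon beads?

The worst case stops just short of every target: 9 orange, 17 brown, 4 pink, 10 ivory, all 37 maroon — 9 + 17 + 4 + 10 + 37 = 77 beads.
One more bead must push some color to its target, so 77 + 1 = 78.

78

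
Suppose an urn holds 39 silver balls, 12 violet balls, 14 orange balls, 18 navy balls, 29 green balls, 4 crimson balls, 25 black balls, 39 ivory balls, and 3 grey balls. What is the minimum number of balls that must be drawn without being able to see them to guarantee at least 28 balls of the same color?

158

In the worst case we take at most 27 of each color, but all 12 violet, all 14 orange, all 18 navy, all 4 crimson, all 25 black, and all 3 grey (fewer than 27), giving 27 + 12 + 14 + 18 + 27 + 4 + 25 + 27 + 3 = 157.
One more ball then forces some color to 28, so 157 + 1 = 158.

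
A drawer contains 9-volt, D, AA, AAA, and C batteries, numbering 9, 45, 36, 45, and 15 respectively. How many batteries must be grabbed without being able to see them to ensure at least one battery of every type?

142

The hardest type to obtain is 9-volt: we could draw every other battery first — 150 − 9 = 141 batteries — without a single 9-volt one.
The next draw must be 9-volt, so 141 + 1 = 142.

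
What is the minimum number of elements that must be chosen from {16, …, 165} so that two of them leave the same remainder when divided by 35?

Use the pigeonhole principle on residue classes: group the integers by remainder mod 35; there are 35 residue classes, each nonempty in this range.
Choosing one from each class (35 integers) avoids any shared remainder.
One more choice must repeat a class, so two differ by a multiple of 35. Hence 35 + 1 = 36.

36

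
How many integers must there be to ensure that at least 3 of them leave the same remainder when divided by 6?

13

There are 6 residue classes modulo 6 acting as pigeonholes.
With 6 × 2 = 12 integers we could place exactly 2 in each, with no class reaching 3.
One more forces some class to hold 3, so 12 + 1 = 13.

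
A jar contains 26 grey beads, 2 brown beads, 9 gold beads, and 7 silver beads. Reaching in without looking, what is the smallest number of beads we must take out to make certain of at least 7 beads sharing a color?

21

In the worst case we take at most 6 of each color, but all 2 brown (fewer than 6), giving 6 + 2 + 6 + 6 = 20.
One more bead then forces some color to 7, so 20 + 1 = 21.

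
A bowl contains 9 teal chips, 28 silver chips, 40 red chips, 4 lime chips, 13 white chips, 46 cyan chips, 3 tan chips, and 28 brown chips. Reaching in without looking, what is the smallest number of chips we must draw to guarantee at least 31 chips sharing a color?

In the worst case we take at most 30 of each color, but all 9 teal, all 28 silver, all 4 lime, all 13 white, all 3 tan, and all 28 brown (fewer than 30), giving 9 + 28 + 30 + 4 + 13 + 30 + 3 + 28 = 145.
One more chip then forces some color to 31, so 145 + 1 = 146.

146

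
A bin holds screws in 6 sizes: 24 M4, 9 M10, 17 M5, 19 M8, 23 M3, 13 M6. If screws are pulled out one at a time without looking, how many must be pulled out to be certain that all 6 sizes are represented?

The hardest size to obtain is M10: we could draw every other screw first — 105 − 9 = 96 screws — without a single M10 one.
The next draw must be M10, so 96 + 1 = 97.

97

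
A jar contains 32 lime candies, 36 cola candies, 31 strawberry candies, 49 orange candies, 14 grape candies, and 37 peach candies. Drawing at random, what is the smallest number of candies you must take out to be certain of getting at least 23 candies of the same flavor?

125

Treat the 6 flavors as pigeonholes.
In the worst case we take at most 22 of each flavor, but all 14 grape (fewer than 22), giving 22 + 22 + 22 + 22 + 14 + 22 = 124.
One more candy then forces some flavor to 23, so 124 + 1 = 125.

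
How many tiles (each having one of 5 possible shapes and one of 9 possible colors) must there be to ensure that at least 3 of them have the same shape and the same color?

91

There are 5 × 9 = 45 (shape, color) combinations acting as pigeonholes.
With 45 × 2 = 90 tiles we could place exactly 2 in each, with no (shape, color) pair reaching 3.
One more forces some (shape, color) pair to hold 3, so 90 + 1 = 91.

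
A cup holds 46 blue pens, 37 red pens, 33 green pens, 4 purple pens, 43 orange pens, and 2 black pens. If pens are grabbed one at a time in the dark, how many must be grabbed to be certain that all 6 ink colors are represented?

164

The hardest ink color to obtain is black: we could draw every other pen first — 165 − 2 = 163 pens — without a single black one.
The next draw must be black, so 163 + 1 = 164.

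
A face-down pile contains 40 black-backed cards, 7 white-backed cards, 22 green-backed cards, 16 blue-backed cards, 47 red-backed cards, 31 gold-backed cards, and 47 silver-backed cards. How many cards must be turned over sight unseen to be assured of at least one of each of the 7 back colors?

The hardest back color to obtain is white-backed: we could draw every other card first — 210 − 7 = 203 cards — without a single white-backed one.
The next draw must be white-backed, so 203 + 1 = 204.

204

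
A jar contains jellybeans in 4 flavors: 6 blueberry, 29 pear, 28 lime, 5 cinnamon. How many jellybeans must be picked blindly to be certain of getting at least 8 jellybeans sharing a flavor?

In the worst case we take at most 7 of each flavor, but all 6 blueberry and all 5 cinnamon (fewer than 7), giving 6 + 7 + 7 + 5 = 25.
One more jellybean then forces some flavor to 8, so 25 + 1 = 26.

26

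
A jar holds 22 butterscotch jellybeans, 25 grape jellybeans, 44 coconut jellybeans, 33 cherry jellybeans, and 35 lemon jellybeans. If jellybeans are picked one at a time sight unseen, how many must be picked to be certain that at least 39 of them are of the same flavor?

154

In the worst case we take at most 38 of each flavor, but all 22 butterscotch, all 25 grape, all 33 cherry, and all 35 lemon (fewer than 38), giving 22 + 25 + 38 + 33 + 35 = 153.
One more jellybean then forces some flavor to 39, so 153 + 1 = 154.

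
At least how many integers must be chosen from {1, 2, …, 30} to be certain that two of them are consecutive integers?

Partition {1, …, 30} into 15 pairs: {1,2}, {3,4}, …, {29,30}.
Choosing 15 integers — say the 15 even numbers 2, 4, …, 30 — takes one from each pair and avoids the property.
Choosing 16 forces two into the same pair by pigeonhole, and those are consecutive. So 16.

16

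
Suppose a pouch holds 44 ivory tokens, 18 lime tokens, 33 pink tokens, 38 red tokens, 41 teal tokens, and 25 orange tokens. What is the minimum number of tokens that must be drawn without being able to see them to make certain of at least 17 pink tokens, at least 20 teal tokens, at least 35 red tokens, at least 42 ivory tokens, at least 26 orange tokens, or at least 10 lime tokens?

145

The worst case stops just short of every target: 41 ivory, 9 lime, 16 pink, 34 red, 19 teal, 25 orange — 41 + 9 + 16 + 34 + 19 + 25 = 144 tokens.
One more token must push some color to its target, so 144 + 1 = 145.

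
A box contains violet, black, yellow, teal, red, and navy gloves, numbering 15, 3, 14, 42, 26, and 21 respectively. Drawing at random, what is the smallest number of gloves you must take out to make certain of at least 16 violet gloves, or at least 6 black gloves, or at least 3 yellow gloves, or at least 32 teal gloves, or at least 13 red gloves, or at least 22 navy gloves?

The worst case stops just short of every target: 15 violet, all 3 black, 2 yellow, 31 teal, 12 red, 21 navy — 15 + 3 + 2 + 31 + 12 + 21 = 84 gloves.
One more glove must push some color to its target, so 84 + 1 = 85.

85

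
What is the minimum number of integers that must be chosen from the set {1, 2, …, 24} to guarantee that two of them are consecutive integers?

Partition {1, …, 24} into 12 pairs: {1,2}, {3,4}, …, {23,24}.
Choosing 12 integers — say the 12 even numbers 2, 4, …, 24 — takes one from each pair and avoids the property.
Choosing 13 forces two into the same pair by pigeonhole, and those are consecutive. So 13.

13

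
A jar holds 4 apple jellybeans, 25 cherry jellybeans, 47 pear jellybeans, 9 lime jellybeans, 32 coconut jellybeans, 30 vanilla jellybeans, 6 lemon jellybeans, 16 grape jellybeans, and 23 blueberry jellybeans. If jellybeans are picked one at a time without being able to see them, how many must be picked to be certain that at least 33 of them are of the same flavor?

178

In the worst case we take at most 32 of each flavor, but all 4 apple, all 25 cherry, all 9 lime, all 30 vanilla, all 6 lemon, all 16 grape, and all 23 blueberry (fewer than 32), giving 4 + 25 + 32 + 9 + 32 + 30 + 6 + 16 + 23 = 177.
One more jellybean then forces some flavor to 33, so 177 + 1 = 178.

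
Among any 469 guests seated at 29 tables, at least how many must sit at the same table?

17

The 469 guests fall into 29 tables.
If each of the 29 tables held at most 16, the total would be at most 29 × 16 = 464 < 469, a contradiction.
So at least one holds ⌈469/29⌉ = 17.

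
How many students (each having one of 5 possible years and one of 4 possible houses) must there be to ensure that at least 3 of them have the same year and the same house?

There are 5 × 4 = 20 (year, house) combinations acting as pigeonholes.
With 20 × 2 = 40 students we could place exactly 2 in each, with no (year, house) pair reaching 3.
One more forces some (year, house) pair to hold 3, so 40 + 1 = 41.

41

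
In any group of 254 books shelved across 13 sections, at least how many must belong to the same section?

20

The 254 books fall into 13 sections.
If each of the 13 sections held at most 19, the total would be at most 13 × 19 = 247 < 254, a contradiction.
So at least one holds ⌈254/13⌉ = 20.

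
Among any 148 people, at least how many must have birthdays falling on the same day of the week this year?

There are 7 days of the week, which serve as the pigeonholes.
If each of the 7 days of the week held at most 21, the total would be at most 7 × 21 = 147 < 148, a contradiction.
So at least one holds ⌈148/7⌉ = 22.

22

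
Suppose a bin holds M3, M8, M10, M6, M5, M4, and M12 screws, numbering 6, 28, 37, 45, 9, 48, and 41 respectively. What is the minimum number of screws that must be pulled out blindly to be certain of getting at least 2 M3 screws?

210

The worst case draws every non-M3 screw first: 28 + 37 + 45 + 9 + 48 + 41 = 208.
The next 2 draws are then forced to be M3, giving 208 + 2 = 210.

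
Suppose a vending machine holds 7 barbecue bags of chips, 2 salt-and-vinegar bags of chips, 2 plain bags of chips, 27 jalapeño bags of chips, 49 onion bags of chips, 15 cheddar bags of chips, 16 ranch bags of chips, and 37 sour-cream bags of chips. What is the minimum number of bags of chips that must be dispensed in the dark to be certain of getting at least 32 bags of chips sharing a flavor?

132

In the worst case we take at most 31 of each flavor, but all 7 barbecue, all 2 salt-and-vinegar, all 2 plain, all 27 jalapeño, all 15 cheddar, and all 16 ranch (fewer than 31), giving 7 + 2 + 2 + 27 + 31 + 15 + 16 + 31 = 131.
One more bag of chips then forces some flavor to 32, so 131 + 1 = 132.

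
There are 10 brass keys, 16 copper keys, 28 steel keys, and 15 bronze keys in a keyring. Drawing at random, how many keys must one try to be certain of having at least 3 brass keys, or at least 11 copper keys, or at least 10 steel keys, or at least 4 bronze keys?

25

The worst case stops just short of every target: 2 brass, 10 copper, 9 steel, 3 bronze — 2 + 10 + 9 + 3 = 24 keys.
One more key must push some type to its target, so 24 + 1 = 25.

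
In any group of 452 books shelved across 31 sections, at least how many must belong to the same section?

15

If each of the 31 sections held at most 14, the total would be at most 31 × 14 = 434 < 452, a contradiction.
So at least one holds ⌈452/31⌉ = 15.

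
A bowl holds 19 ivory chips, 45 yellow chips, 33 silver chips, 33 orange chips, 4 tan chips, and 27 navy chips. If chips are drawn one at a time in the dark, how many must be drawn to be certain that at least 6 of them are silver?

134

The worst case draws every non-silver chip first: 19 + 45 + 33 + 4 + 27 = 128.
The next 6 draws are then forced to be silver, giving 128 + 6 = 134.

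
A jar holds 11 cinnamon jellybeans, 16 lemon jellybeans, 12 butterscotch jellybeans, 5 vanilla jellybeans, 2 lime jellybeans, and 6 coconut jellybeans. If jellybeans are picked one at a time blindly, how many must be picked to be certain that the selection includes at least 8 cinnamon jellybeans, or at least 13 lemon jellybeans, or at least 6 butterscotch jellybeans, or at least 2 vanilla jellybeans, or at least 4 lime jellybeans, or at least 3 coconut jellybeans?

30

The worst case stops just short of every target: 7 cinnamon, 12 lemon, 5 butterscotch, 1 vanilla, all 2 lime, 2 coconut — 7 + 12 + 5 + 1 + 2 + 2 = 29 jellybeans.
One more jellybean must push some flavor to its target, so 29 + 1 = 30.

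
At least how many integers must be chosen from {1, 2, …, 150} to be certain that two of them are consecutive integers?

Partition {1, …, 150} into 75 pairs: {1,2}, {3,4}, …, {149,150}.
Choosing 75 integers — say the 75 even numbers 2, 4, …, 150 — takes one from each pair and avoids the property.
Choosing 76 forces two into the same pair by pigeonhole, and those are consecutive. So 76.

76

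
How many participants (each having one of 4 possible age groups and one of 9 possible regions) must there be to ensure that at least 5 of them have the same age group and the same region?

145

There are 4 × 9 = 36 (age group, region) combinations acting as pigeonholes.
With 36 × 4 = 144 participants we could place exactly 4 in each, with no (age group, region) pair reaching 5.
One more forces some (age group, region) pair to hold 5, so 144 + 1 = 145.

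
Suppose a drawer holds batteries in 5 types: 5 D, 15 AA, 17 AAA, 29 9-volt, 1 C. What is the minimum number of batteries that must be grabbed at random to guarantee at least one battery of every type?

The hardest type to obtain is C: we could draw every other battery first — 67 − 1 = 66 batteries — without a single C one.
The next draw must be C, so 66 + 1 = 67.

67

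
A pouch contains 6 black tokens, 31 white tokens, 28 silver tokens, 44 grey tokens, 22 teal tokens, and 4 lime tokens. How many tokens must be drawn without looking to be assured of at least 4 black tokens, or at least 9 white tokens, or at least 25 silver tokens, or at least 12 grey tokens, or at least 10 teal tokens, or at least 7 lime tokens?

60

The worst case stops just short of every target: 3 black, 8 white, 24 silver, 11 grey, 9 teal, all 4 lime — 3 + 8 + 24 + 11 + 9 + 4 = 59 tokens.
One more token must push some color to its target, so 59 + 1 = 60.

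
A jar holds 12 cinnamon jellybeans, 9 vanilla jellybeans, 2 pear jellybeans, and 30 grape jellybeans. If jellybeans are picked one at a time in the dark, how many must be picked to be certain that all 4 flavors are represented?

The hardest flavor to obtain is pear: we could draw every other jellybean first — 53 − 2 = 51 jellybeans — without a single pear one.
The next draw must be pear, so 51 + 1 = 52.

52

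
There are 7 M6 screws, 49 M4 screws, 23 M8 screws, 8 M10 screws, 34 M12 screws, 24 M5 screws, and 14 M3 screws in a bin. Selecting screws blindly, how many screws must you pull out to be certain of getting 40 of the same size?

In the worst case we take at most 39 of each size, but all 7 M6, all 23 M8, all 8 M10, all 34 M12, all 24 M5, and all 14 M3 (fewer than 39), giving 7 + 39 + 23 + 8 + 34 + 24 + 14 = 149.
One more screw then forces some size to 40, so 149 + 1 = 150.

150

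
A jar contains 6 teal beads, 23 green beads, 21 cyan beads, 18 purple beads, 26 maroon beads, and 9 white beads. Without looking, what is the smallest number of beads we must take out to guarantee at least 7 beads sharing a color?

37

The worst case takes 6 beads of each color without reaching 7 of any: 6 × 6 = 36.
The next bead must bring some color to 7, so 36 + 1 = 37.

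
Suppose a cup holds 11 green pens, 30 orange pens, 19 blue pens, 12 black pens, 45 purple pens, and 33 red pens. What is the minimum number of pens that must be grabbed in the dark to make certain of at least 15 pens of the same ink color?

Treat the 6 ink colors as pigeonholes.
In the worst case we take at most 14 of each ink color, but all 11 green and all 12 black (fewer than 14), giving 11 + 14 + 14 + 12 + 14 + 14 = 79.
One more pen then forces some ink color to 15, so 79 + 1 = 80.

80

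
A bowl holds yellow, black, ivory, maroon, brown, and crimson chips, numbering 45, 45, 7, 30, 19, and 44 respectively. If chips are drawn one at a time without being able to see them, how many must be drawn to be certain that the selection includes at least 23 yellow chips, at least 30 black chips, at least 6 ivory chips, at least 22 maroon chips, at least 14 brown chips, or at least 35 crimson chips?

125

Each of the 6 colors has its own threshold; avoid all of them simultaneously.
The worst case stops just short of every target: 22 yellow, 29 black, 5 ivory, 21 maroon, 13 brown, 34 crimson — 22 + 29 + 5 + 21 + 13 + 34 = 124 chips.
One more chip must push some color to its target, so 124 + 1 = 125.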